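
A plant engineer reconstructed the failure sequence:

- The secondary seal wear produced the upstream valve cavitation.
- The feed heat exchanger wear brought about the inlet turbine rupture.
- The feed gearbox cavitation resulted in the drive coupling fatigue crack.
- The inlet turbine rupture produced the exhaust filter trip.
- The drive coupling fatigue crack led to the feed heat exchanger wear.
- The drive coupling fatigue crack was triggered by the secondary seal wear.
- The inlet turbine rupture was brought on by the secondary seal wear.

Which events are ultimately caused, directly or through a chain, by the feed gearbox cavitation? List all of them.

Direct effects: the drive coupling fatigue crack.
2 steps out: the feed heat exchanger wear.
3 steps out: the inlet turbine rupture.
4 steps out: the exhaust filter trip.
Not reachable from it: the secondary seal wear, the upstream valve cavitation.

the drive coupling fatigue crack, the exhaust filter trip, the feed heat exchanger wear, the inlet turbine rupture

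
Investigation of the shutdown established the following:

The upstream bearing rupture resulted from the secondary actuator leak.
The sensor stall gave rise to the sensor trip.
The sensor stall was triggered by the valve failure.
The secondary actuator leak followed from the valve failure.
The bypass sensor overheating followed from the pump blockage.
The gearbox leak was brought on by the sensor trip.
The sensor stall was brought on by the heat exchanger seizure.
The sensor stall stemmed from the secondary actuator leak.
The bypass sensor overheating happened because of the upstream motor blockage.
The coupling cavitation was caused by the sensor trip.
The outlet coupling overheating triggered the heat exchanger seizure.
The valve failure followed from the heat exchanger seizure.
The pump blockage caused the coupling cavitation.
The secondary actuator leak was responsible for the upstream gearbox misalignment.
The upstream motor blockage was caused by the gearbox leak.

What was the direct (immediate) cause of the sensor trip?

the sensor stall

Upstream contributors include the outlet coupling overheating, the heat exchanger seizure, the valve failure, the secondary actuator leak, but only the sensor stall feeds directly into the sensor trip.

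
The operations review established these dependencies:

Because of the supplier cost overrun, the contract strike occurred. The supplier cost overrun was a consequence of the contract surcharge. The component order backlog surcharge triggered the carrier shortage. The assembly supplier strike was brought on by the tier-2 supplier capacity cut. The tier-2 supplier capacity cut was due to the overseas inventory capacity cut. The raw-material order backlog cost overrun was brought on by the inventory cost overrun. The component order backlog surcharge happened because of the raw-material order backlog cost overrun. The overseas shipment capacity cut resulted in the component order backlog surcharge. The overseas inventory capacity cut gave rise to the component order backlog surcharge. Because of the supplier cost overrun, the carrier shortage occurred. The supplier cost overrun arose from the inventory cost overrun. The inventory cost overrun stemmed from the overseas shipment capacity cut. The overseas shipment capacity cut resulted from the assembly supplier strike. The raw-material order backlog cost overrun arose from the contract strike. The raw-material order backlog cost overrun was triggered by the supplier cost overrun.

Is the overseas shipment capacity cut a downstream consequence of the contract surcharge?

The contract surcharge leads to the supplier cost overrun, the contract strike, the raw-material order backlog cost overrun, the component order backlog surcharge, the carrier shortage; the overseas shipment capacity cut is not among them.

No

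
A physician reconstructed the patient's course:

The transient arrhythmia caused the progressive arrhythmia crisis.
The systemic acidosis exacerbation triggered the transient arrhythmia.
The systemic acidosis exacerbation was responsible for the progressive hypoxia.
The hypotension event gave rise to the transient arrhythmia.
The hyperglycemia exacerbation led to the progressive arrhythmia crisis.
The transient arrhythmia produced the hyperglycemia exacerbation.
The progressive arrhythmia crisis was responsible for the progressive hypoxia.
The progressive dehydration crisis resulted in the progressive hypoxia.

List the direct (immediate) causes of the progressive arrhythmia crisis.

Upstream contributors include the systemic acidosis exacerbation, the hypotension event, but only the hyperglycemia exacerbation, the transient arrhythmia feed directly into the progressive arrhythmia crisis.

the hyperglycemia exacerbation, the transient arrhythmia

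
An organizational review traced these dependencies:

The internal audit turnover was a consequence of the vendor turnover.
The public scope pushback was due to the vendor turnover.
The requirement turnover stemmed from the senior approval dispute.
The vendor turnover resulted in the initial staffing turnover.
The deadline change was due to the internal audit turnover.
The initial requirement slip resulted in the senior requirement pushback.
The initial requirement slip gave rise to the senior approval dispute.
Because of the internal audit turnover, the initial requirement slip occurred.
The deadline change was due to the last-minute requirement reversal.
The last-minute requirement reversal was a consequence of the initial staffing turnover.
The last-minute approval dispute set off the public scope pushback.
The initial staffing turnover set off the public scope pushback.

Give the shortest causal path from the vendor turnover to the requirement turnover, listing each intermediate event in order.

the vendor turnover → the internal audit turnover
the internal audit turnover → the initial requirement slip
the initial requirement slip → the senior approval dispute
the senior approval dispute → the requirement turnover
Length: 4 steps.

the vendor turnover → the internal audit turnover → the initial requirement slip → the senior approval dispute → the requirement turnover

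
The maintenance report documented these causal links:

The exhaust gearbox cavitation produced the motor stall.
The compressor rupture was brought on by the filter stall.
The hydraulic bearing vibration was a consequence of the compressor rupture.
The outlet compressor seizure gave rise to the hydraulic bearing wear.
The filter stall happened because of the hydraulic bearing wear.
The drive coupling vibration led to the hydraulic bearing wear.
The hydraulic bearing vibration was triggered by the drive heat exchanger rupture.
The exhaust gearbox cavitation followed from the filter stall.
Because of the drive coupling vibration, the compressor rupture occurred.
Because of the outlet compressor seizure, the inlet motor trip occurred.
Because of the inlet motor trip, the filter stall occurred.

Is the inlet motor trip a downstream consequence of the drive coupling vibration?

The drive coupling vibration leads to the hydraulic bearing wear, the filter stall, the compressor rupture, the exhaust gearbox cavitation, the hydraulic bearing vibration, the motor stall; the inlet motor trip is not among them.

No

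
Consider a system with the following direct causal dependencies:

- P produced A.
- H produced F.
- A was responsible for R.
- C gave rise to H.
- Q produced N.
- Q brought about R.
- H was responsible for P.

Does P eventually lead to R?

Yes

There is a causal chain: P → A → R.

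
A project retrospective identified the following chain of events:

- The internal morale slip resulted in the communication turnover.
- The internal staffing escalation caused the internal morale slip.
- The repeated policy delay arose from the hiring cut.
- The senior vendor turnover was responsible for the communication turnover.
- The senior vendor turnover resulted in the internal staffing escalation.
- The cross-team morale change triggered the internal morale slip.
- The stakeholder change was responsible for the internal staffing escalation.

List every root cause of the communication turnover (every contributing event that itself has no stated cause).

the cross-team morale change, the senior vendor turnover, the stakeholder change

Tracing upstream from the communication turnover: the communication turnover ← the internal morale slip ← the internal staffing escalation ← the stakeholder change.
A separate upstream branch: the communication turnover ← the senior vendor turnover.
A separate upstream branch: the communication turnover ← the internal morale slip ← the cross-team morale change.
Each of those chain origins has no stated cause.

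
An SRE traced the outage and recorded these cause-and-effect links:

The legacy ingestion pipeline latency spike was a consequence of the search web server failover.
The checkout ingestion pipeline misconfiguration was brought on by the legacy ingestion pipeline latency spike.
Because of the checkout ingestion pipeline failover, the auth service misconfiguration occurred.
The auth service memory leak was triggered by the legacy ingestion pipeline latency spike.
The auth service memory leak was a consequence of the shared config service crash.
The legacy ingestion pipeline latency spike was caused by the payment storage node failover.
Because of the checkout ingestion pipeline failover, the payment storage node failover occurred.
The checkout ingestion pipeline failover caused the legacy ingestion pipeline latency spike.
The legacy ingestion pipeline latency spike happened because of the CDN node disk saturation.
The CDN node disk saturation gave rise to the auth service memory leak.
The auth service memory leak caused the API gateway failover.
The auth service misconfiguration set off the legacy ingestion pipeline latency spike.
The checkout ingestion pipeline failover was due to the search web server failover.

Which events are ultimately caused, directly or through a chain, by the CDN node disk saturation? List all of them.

the API gateway failover, the auth service memory leak, the checkout ingestion pipeline misconfiguration, the legacy ingestion pipeline latency spike

Direct effects: the legacy ingestion pipeline latency spike, the auth service memory leak.
2 steps out: the API gateway failover, the checkout ingestion pipeline misconfiguration.
Not reachable from it: the search web server failover, the shared config service crash, the checkout ingestion pipeline failover, the payment storage node failover, the auth service misconfiguration.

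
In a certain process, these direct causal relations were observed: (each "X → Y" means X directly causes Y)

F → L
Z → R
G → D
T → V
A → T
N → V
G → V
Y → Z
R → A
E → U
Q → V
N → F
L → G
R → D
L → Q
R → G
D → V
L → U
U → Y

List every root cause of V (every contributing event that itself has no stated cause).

Tracing upstream from V: V ← N.
A separate upstream branch: V ← G ← R ← Z ← Y ← U ← E.
Each of those chain origins has no stated cause.

E, N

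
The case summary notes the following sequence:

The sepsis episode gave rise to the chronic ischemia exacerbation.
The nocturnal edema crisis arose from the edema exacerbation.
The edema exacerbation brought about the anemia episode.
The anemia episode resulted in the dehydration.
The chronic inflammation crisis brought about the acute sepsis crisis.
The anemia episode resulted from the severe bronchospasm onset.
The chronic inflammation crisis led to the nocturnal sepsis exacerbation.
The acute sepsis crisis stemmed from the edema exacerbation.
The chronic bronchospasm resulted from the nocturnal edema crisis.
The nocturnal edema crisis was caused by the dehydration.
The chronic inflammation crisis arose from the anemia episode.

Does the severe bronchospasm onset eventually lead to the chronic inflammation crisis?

Yes

There is a causal chain: the severe bronchospasm onset → the anemia episode → the chronic inflammation crisis.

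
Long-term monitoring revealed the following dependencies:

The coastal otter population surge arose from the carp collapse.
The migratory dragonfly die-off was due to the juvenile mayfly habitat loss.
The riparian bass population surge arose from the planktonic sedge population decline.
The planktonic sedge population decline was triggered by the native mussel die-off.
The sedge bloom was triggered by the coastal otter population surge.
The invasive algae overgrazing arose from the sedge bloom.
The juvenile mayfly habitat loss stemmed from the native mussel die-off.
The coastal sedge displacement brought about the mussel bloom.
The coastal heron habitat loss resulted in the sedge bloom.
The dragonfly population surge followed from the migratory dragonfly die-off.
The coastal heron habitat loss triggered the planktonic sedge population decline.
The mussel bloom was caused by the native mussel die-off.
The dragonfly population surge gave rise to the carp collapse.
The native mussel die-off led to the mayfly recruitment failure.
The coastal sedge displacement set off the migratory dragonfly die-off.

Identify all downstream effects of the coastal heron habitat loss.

the invasive algae overgrazing, the planktonic sedge population decline, the riparian bass population surge, the sedge bloom

Direct effects: the planktonic sedge population decline, the sedge bloom.
2 steps out: the invasive algae overgrazing, the riparian bass population surge.
Not reachable from it: the native mussel die-off, the mayfly recruitment failure, the coastal sedge displacement, the juvenile mayfly habitat loss, the migratory dragonfly die-off, the mussel bloom, the dragonfly population surge, the carp collapse, the coastal otter population surge.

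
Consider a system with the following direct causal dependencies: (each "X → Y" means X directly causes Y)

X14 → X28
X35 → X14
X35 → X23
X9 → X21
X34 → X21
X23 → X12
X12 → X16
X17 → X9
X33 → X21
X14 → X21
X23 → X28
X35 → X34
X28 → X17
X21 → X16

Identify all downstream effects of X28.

Direct effects: X17.
2 steps out: X9.
3 steps out: X21.
4 steps out: X16.
Not reachable from it: X35, X23, X34, X12, X14, X33.

X16, X17, X21, X9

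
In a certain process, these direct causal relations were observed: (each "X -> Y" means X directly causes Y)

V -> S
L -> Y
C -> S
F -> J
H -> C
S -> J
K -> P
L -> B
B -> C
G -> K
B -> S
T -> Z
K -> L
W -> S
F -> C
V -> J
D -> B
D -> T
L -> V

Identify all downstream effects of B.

Direct effects: C, S.
2 steps out: J.
Not reachable from it: D, G, T, K, F, Z, L, Y, H, P, V, W.

C, J, S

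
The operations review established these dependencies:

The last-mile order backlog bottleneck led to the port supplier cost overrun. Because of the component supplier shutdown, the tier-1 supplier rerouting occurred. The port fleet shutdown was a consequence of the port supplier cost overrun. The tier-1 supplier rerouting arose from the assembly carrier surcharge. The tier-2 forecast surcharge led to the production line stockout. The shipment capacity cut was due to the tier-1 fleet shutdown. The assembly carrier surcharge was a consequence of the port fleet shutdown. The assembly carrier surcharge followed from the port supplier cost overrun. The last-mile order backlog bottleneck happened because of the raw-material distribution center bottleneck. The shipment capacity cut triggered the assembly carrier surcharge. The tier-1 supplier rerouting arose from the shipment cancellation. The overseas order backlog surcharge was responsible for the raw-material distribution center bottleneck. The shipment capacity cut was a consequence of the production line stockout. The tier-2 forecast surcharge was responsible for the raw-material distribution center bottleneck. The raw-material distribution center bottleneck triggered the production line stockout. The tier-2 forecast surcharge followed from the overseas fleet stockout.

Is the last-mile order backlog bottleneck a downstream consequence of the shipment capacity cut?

The shipment capacity cut leads to the assembly carrier surcharge, the tier-1 supplier rerouting; the last-mile order backlog bottleneck is not among them.

No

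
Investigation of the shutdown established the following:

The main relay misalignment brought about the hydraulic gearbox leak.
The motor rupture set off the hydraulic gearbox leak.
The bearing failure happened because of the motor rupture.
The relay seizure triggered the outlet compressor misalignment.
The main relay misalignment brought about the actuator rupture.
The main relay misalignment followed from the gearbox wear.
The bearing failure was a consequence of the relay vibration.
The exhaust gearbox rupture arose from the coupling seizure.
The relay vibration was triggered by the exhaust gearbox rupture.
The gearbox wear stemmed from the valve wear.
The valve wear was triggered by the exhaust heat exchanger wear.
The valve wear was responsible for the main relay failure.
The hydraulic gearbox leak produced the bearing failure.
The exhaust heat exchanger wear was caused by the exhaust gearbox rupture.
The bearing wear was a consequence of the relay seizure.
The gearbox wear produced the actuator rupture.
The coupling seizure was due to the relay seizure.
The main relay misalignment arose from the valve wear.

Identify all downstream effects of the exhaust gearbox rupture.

Direct effects: the exhaust heat exchanger wear, the relay vibration.
2 steps out: the valve wear, the bearing failure.
3 steps out: the main relay failure, the gearbox wear, the main relay misalignment.
4 steps out: the actuator rupture, the hydraulic gearbox leak.
Not reachable from it: the relay seizure, the coupling seizure, the outlet compressor misalignment, the bearing wear, the motor rupture.

the actuator rupture, the bearing failure, the exhaust heat exchanger wear, the gearbox wear, the hydraulic gearbox leak, the main relay failure, the main relay misalignment, the relay vibration, the valve wear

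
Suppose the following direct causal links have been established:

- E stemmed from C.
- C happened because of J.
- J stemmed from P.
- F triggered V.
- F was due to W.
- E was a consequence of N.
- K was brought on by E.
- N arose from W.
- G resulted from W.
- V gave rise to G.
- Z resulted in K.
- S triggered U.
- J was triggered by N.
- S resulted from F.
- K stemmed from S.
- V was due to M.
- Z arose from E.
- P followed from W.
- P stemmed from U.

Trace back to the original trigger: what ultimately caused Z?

Tracing upstream from Z: Z ← E ← N ← W.
W has no stated cause, so it is the root.

W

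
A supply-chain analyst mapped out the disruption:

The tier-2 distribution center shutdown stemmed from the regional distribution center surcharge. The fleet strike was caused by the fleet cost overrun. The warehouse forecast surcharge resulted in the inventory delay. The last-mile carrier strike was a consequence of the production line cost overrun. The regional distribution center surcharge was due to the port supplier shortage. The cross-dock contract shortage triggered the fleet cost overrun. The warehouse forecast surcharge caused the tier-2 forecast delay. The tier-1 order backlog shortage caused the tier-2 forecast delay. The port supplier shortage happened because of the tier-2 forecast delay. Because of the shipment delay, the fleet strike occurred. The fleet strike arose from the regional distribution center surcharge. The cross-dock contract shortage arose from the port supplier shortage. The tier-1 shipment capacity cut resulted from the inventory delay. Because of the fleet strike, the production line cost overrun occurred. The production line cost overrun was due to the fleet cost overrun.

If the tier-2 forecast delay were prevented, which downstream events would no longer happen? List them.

Downstream of the tier-2 forecast delay: the port supplier shortage, the regional distribution center surcharge, the cross-dock contract shortage, the tier-2 distribution center shutdown, the fleet cost overrun, the fleet strike, the production line cost overrun, the last-mile carrier strike.
Of those, still caused via another path: the fleet strike, the production line cost overrun, the last-mile carrier strike.
The remainder have no surviving cause.

the cross-dock contract shortage, the fleet cost overrun, the port supplier shortage, the regional distribution center surcharge, the tier-2 distribution center shutdown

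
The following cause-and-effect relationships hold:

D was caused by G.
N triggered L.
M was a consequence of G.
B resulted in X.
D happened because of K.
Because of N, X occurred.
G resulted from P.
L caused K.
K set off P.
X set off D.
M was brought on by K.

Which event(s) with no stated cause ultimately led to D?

Tracing upstream from D: D ← X ← N.
A separate upstream branch: D ← X ← B.
Each of those chain origins has no stated cause.

B, N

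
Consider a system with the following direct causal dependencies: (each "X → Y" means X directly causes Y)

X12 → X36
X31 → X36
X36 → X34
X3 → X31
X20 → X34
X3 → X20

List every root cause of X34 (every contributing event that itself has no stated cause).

X12, X3

Tracing upstream from X34: X34 ← X36 ← X12.
A separate upstream branch: X34 ← X20 ← X3.
Each of those chain origins has no stated cause.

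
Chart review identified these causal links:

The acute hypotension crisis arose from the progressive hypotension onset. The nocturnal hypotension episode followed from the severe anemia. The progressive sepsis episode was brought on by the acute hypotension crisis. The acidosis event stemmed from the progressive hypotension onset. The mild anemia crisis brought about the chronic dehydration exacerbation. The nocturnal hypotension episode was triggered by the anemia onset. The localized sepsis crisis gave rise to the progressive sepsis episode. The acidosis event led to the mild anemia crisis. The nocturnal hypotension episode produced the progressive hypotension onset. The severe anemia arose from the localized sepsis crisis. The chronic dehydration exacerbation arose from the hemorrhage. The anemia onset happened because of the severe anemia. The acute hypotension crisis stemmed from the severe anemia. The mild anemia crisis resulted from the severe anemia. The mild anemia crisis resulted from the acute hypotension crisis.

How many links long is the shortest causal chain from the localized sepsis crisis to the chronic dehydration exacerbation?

3

Shortest chain: the localized sepsis crisis → the severe anemia → the mild anemia crisis → the chronic dehydration exacerbation.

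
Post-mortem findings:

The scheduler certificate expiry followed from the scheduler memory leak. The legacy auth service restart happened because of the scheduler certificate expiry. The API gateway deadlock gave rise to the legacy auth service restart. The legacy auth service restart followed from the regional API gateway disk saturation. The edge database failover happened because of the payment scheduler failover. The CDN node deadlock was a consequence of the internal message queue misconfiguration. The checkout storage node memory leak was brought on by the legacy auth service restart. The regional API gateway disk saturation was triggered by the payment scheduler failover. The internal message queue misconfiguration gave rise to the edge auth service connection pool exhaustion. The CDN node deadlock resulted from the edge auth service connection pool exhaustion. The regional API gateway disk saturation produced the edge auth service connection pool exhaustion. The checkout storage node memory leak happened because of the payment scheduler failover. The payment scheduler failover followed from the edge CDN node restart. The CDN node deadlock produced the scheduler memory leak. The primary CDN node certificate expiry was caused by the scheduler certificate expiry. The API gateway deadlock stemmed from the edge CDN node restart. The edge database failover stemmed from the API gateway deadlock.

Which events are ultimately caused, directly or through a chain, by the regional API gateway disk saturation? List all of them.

the CDN node deadlock, the checkout storage node memory leak, the edge auth service connection pool exhaustion, the legacy auth service restart, the primary CDN node certificate expiry, the scheduler certificate expiry, the scheduler memory leak

Direct effects: the edge auth service connection pool exhaustion, the legacy auth service restart.
2 steps out: the CDN node deadlock, the checkout storage node memory leak.
3 steps out: the scheduler memory leak.
4 steps out: the scheduler certificate expiry.
5 steps out: the primary CDN node certificate expiry.
Not reachable from it: the edge CDN node restart, the payment scheduler failover, the API gateway deadlock, the internal message queue misconfiguration, the edge database failover.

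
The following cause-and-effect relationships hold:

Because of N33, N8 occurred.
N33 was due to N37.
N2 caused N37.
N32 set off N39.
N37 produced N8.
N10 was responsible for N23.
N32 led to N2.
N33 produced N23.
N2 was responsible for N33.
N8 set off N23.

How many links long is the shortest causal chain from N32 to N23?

3

Shortest chain: N32 → N2 → N33 → N23.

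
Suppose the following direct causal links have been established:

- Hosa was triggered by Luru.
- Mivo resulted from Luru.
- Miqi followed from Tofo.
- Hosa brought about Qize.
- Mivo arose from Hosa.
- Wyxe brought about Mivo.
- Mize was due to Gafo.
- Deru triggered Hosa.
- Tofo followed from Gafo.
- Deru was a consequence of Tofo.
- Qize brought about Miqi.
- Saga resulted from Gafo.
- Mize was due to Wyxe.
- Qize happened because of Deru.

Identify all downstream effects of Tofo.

Direct effects: Deru, Miqi.
2 steps out: Hosa, Qize.
3 steps out: Mivo.
Not reachable from it: Gafo, Saga, Luru, Wyxe, Mize.

Deru, Hosa, Miqi, Mivo, Qize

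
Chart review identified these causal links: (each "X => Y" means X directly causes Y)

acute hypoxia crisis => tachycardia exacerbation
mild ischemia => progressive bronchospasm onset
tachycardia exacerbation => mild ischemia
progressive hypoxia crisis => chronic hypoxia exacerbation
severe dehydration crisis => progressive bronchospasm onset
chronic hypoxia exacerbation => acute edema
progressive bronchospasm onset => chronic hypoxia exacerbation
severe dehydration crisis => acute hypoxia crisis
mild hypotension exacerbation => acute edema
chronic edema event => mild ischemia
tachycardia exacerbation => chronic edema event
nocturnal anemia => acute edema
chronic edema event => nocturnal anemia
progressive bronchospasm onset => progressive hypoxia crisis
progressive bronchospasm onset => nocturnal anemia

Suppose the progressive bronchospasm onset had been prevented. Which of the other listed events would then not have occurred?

the chronic hypoxia exacerbation, the progressive hypoxia crisis

Downstream of the progressive bronchospasm onset: the progressive hypoxia crisis, the chronic hypoxia exacerbation, the nocturnal anemia, the acute edema.
Of those, still caused via another path: the nocturnal anemia, the acute edema.
The remainder have no surviving cause.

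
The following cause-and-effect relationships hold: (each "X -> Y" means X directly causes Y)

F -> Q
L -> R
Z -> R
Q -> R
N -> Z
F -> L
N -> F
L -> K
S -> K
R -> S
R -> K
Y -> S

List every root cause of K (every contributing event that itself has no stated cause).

Tracing upstream from K: K ← L ← F ← N.
A separate upstream branch: K ← S ← Y.
Each of those chain origins has no stated cause.

N, Y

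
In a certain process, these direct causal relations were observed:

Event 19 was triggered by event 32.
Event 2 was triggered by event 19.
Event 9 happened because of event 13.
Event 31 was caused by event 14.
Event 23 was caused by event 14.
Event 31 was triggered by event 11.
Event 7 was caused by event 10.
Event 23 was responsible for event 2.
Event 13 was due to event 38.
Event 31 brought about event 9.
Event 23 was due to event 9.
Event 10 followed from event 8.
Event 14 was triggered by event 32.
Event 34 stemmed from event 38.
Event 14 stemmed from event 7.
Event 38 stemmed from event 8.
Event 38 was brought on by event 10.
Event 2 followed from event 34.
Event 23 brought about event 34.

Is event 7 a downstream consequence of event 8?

There is a causal chain: event 8 → event 10 → event 7.

Yes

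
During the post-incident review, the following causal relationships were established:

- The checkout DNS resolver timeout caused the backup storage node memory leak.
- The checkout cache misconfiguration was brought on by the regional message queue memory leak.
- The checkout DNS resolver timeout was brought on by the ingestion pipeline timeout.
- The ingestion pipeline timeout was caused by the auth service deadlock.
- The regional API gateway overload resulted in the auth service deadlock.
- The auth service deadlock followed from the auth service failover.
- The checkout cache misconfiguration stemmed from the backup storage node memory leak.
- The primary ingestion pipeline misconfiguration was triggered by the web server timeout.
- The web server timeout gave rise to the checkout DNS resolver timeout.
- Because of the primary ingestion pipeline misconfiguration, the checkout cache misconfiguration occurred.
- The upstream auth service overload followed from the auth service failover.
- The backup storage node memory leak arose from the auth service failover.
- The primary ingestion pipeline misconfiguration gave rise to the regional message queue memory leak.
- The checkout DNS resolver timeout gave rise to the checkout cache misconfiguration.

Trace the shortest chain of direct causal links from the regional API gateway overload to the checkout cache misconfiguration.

the regional API gateway overload → the auth service deadlock → the ingestion pipeline timeout → the checkout DNS resolver timeout → the checkout cache misconfiguration

the regional API gateway overload → the auth service deadlock
the auth service deadlock → the ingestion pipeline timeout
the ingestion pipeline timeout → the checkout DNS resolver timeout
the checkout DNS resolver timeout → the checkout cache misconfiguration
Length: 4 steps.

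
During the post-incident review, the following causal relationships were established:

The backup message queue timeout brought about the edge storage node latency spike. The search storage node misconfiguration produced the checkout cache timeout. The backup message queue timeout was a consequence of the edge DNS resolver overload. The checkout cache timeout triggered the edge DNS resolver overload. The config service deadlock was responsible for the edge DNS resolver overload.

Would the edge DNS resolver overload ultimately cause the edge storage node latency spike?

Yes

There is a causal chain: the edge DNS resolver overload → the backup message queue timeout → the edge storage node latency spike.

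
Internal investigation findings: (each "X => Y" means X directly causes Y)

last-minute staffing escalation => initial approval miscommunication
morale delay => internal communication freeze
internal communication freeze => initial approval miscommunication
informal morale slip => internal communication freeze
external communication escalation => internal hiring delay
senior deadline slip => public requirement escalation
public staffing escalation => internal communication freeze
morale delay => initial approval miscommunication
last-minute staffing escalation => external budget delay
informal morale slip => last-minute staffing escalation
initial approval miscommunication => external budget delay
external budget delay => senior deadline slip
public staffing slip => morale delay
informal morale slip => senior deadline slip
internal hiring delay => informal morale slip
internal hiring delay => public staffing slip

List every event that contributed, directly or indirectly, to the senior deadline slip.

Immediate causes of the senior deadline slip: the informal morale slip, the external budget delay.
Further upstream: the external communication escalation, the internal hiring delay, the public staffing slip, the morale delay, the internal communication freeze, the last-minute staffing escalation, the initial approval miscommunication, the public staffing escalation.

the external budget delay, the external communication escalation, the informal morale slip, the initial approval miscommunication, the internal communication freeze, the internal hiring delay, the last-minute staffing escalation, the morale delay, the public staffing escalation, the public staffing slip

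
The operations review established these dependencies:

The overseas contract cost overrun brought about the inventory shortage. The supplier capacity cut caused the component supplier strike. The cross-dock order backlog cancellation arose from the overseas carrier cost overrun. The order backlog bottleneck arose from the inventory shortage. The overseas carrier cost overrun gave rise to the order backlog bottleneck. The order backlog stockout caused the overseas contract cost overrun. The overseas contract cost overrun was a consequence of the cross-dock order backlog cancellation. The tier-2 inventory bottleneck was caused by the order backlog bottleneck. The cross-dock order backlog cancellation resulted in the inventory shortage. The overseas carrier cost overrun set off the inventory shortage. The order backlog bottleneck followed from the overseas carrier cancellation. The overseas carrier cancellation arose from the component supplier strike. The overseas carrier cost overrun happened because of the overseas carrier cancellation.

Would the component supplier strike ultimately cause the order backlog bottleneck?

Yes

There is a causal chain: the component supplier strike → the overseas carrier cancellation → the order backlog bottleneck.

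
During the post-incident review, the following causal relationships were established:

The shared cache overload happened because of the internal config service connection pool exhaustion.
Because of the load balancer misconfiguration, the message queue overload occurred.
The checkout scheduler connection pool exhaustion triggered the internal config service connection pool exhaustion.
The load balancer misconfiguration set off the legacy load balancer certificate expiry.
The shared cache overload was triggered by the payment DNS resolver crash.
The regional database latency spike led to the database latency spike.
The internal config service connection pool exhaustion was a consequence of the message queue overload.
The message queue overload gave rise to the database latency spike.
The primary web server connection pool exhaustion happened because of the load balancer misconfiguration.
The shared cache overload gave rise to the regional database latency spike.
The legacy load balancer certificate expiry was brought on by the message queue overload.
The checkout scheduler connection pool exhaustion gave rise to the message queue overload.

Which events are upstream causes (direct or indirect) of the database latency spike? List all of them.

the checkout scheduler connection pool exhaustion, the internal config service connection pool exhaustion, the load balancer misconfiguration, the message queue overload, the payment DNS resolver crash, the regional database latency spike, the shared cache overload

Immediate causes of the database latency spike: the message queue overload, the regional database latency spike.
Further upstream: the load balancer misconfiguration, the checkout scheduler connection pool exhaustion, the payment DNS resolver crash, the internal config service connection pool exhaustion, the shared cache overload.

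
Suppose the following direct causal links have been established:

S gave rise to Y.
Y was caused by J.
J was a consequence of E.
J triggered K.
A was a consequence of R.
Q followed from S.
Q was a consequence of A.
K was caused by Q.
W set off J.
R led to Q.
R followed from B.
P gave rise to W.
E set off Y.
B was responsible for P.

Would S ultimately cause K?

Yes

There is a causal chain: S → Q → K.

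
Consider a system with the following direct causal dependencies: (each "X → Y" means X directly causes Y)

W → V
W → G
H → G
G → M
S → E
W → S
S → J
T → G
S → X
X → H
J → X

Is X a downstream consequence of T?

T leads to G, M; X is not among them.

No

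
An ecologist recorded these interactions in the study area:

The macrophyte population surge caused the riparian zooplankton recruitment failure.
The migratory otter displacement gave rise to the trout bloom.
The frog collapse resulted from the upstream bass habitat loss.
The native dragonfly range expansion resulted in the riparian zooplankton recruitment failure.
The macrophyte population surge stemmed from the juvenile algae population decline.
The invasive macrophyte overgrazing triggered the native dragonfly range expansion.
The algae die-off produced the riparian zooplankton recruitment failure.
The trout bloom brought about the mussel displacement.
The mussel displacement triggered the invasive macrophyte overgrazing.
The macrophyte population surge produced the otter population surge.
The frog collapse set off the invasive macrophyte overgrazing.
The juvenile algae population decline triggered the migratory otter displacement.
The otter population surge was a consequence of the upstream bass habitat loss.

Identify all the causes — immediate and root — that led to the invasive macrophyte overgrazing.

Immediate causes of the invasive macrophyte overgrazing: the mussel displacement, the frog collapse.
Further upstream: the juvenile algae population decline, the upstream bass habitat loss, the migratory otter displacement, the trout bloom.

the frog collapse, the juvenile algae population decline, the migratory otter displacement, the mussel displacement, the trout bloom, the upstream bass habitat loss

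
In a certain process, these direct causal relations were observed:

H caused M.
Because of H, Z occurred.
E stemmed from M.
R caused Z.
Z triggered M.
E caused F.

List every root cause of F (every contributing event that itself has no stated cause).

H, R

Tracing upstream from F: F ← E ← M ← H.
A separate upstream branch: F ← E ← M ← Z ← R.
Each of those chain origins has no stated cause.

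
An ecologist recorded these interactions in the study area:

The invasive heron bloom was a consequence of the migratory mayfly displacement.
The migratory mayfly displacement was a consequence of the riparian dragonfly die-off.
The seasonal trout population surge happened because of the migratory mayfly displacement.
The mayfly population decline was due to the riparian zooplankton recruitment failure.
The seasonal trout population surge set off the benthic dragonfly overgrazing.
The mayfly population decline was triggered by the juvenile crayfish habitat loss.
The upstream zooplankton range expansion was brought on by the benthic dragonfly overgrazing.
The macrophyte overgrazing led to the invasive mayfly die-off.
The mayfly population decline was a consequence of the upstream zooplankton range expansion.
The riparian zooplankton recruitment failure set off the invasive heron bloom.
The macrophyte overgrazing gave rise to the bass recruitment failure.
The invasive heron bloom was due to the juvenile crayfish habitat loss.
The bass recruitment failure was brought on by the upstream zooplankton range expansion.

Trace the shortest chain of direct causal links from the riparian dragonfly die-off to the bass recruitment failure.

the riparian dragonfly die-off → the migratory mayfly displacement
the migratory mayfly displacement → the seasonal trout population surge
the seasonal trout population surge → the benthic dragonfly overgrazing
the benthic dragonfly overgrazing → the upstream zooplankton range expansion
the upstream zooplankton range expansion → the bass recruitment failure
Length: 5 steps.

the riparian dragonfly die-off → the migratory mayfly displacement → the seasonal trout population surge → the benthic dragonfly overgrazing → the upstream zooplankton range expansion → the bass recruitment failure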